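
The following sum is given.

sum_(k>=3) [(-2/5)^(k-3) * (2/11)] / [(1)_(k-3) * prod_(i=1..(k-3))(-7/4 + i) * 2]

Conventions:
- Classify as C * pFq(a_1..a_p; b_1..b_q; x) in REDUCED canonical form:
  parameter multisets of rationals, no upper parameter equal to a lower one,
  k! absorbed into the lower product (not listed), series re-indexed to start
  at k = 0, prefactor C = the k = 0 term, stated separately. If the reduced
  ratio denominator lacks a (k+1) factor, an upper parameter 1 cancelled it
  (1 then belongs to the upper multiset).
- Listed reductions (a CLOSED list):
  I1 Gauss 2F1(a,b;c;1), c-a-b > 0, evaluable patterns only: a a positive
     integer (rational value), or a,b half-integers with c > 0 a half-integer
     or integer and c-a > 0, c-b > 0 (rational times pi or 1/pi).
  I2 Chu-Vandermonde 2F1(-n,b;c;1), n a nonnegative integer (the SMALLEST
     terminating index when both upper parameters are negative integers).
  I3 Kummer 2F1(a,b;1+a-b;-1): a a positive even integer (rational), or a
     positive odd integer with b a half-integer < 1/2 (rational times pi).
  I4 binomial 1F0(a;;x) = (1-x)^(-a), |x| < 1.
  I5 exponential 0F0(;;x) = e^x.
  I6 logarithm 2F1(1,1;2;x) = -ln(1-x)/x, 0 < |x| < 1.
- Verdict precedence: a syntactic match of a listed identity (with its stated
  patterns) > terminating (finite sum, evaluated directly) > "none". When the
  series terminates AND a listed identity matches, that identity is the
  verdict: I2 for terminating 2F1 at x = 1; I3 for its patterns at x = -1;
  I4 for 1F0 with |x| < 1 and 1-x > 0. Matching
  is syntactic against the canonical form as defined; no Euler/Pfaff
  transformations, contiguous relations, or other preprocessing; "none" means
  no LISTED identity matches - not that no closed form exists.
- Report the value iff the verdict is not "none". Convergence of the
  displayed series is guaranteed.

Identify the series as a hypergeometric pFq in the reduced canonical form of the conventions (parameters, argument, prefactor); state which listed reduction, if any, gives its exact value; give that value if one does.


Reduced: x = -2/5, 0F1, upper = {-}, lower = {-3/4}, C = 1/11. Verdict: none - this 0F1 at x = -2/5 matches no listed pattern, and upper {-} holds no stopper.

Key step: with t_0 = 1/11, the lower running product (prefactor 1/11) is a rising factorial.
Consecutive-term ratio: r(k) = (-2/5) * 1 / [(k-3/4) (k+1)] ; factor over Q: parameters, x = (-2/5), and C = 1/11.


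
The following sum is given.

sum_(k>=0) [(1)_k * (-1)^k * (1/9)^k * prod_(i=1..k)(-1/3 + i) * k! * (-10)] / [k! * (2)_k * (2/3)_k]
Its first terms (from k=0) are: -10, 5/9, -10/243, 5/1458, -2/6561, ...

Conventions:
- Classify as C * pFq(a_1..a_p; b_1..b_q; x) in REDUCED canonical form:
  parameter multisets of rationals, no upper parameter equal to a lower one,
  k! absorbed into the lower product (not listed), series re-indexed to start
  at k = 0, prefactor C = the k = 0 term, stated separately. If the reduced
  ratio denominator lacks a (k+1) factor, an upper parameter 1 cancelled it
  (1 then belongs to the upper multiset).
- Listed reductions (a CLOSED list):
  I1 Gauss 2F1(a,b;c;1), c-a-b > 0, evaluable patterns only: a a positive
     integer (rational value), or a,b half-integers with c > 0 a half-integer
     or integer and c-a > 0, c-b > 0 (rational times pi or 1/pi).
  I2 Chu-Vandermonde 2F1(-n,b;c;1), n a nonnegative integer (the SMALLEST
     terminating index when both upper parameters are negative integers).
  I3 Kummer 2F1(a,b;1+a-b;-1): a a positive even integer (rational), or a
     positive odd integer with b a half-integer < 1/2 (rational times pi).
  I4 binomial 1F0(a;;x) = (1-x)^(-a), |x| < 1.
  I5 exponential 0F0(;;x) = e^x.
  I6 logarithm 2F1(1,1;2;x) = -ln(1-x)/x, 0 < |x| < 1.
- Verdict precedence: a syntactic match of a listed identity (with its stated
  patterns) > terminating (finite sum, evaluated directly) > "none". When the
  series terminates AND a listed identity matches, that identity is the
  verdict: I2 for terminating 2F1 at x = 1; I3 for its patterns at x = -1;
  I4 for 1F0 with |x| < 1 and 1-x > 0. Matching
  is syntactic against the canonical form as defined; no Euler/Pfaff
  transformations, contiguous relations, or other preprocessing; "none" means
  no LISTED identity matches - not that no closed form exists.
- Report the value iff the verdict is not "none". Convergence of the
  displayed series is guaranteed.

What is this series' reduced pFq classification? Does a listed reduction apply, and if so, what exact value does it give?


The series (x = -1/9) is 2F1: upper {1, 1}, lower {2}, prefactor -10. Verdict: the logarithmic series (I6) matches (the logarithm: parameters (1,1;2), x = -1/9). Sum: (-90) * ln(10/9).

The tell: t_0 = -10 here, and the running product (prefactor -10) telescopes to a rising factorial.
Term ratio: r(k) = (-1/9) * (k+1) (k+1) / [(k+2) (k+1)] - rational; roots negated = parameters, x = (-1/9), C = -10.


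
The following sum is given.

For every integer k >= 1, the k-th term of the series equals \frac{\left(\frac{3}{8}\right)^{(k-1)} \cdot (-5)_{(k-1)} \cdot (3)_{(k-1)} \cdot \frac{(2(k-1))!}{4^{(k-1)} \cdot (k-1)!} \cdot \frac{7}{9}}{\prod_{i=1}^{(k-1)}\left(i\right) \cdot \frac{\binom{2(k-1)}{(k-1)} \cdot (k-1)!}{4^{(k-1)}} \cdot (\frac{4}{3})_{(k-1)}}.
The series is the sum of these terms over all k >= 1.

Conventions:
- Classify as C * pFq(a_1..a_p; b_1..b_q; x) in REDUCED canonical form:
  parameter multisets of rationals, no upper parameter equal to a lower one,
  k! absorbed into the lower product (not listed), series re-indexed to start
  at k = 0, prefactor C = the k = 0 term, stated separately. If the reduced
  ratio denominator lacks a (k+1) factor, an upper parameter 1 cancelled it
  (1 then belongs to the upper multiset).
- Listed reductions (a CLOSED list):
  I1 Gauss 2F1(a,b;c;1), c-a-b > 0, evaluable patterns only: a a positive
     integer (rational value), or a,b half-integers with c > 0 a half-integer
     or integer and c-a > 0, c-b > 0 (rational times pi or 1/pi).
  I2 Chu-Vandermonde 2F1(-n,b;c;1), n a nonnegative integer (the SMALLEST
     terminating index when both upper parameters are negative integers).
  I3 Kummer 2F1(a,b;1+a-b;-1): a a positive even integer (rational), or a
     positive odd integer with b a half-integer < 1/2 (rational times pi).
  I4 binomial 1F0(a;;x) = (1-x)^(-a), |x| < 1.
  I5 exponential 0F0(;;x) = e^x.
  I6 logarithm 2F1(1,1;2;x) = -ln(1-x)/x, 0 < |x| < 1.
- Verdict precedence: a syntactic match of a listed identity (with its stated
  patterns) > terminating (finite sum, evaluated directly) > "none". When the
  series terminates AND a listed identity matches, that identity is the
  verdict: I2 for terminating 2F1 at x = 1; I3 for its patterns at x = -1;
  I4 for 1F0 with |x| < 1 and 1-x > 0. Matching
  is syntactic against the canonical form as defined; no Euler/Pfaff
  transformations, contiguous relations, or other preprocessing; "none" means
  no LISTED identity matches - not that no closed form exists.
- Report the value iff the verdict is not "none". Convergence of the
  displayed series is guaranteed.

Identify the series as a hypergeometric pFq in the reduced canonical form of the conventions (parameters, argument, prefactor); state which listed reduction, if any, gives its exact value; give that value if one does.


Reduced: x = \frac{3}{8}, 2F1, upper = {-5, 3}, lower = {\frac{4}{3}}, C = \frac{7}{9}. Verdict: terminating - upper parameter -5 makes this a finite sum (last index 5), evaluated exactly. Hence: -\frac{6277399}{61341696}.

The tell: from the first term \frac{7}{9}: the (2k)!/(4^k k!) block (C = 7/9, x = 3/8) is the Pochhammer (1/2)_k.
Adjacent-term ratio: r(k) = \frac{3}{8} * (k-5) (k+3) / [(k+\frac{4}{3}) (k+1)] ; factor over Q: parameters, x = \frac{3}{8}, and C = \frac{7}{9}.


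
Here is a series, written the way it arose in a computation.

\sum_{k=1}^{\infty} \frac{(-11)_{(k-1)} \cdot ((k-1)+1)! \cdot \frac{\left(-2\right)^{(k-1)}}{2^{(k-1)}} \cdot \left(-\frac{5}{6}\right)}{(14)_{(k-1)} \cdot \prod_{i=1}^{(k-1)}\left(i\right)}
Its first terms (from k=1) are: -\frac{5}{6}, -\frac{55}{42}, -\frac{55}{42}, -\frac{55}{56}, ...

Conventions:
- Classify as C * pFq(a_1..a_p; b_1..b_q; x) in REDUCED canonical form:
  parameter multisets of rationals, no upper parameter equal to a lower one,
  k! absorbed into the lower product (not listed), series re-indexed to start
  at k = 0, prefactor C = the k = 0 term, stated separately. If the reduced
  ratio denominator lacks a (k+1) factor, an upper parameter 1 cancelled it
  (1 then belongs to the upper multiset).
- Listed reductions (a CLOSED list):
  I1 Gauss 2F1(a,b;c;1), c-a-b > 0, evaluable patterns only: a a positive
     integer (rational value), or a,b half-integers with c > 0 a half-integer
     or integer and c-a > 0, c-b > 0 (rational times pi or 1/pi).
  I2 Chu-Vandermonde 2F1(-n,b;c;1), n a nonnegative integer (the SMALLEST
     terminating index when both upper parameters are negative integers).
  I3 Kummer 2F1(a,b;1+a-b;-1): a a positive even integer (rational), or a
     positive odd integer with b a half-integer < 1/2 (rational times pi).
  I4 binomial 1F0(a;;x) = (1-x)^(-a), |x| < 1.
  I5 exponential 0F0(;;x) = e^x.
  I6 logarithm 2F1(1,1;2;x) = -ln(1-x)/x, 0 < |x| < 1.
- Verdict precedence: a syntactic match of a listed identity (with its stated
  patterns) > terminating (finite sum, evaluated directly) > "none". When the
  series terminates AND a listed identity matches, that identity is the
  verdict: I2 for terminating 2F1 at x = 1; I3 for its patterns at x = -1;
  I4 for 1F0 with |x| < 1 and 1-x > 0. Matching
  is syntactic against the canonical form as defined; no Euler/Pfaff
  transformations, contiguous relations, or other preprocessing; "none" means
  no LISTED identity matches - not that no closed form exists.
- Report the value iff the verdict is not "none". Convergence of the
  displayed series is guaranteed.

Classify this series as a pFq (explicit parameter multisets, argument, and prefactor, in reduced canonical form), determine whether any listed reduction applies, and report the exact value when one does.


This is -\frac{5}{6} * 2F1(-11, 2; 14; -1) in reduced canonical form. Verdict: Kummer (I3) fires (x = -1; c = 14 equals 1+a-b for upper {-11, 2}: listed pattern). Hence: -\frac{65}{12}.

First insight: x = -1 and the product of the first k integers (prefactor -5/6) is k!.
Step ratio: r(k) = -1 * (k-11) (k+2) / [(k+14) (k+1)] - rational in k, leading ratio -1; with t_0 = -\frac{5}{6}, classification follows.


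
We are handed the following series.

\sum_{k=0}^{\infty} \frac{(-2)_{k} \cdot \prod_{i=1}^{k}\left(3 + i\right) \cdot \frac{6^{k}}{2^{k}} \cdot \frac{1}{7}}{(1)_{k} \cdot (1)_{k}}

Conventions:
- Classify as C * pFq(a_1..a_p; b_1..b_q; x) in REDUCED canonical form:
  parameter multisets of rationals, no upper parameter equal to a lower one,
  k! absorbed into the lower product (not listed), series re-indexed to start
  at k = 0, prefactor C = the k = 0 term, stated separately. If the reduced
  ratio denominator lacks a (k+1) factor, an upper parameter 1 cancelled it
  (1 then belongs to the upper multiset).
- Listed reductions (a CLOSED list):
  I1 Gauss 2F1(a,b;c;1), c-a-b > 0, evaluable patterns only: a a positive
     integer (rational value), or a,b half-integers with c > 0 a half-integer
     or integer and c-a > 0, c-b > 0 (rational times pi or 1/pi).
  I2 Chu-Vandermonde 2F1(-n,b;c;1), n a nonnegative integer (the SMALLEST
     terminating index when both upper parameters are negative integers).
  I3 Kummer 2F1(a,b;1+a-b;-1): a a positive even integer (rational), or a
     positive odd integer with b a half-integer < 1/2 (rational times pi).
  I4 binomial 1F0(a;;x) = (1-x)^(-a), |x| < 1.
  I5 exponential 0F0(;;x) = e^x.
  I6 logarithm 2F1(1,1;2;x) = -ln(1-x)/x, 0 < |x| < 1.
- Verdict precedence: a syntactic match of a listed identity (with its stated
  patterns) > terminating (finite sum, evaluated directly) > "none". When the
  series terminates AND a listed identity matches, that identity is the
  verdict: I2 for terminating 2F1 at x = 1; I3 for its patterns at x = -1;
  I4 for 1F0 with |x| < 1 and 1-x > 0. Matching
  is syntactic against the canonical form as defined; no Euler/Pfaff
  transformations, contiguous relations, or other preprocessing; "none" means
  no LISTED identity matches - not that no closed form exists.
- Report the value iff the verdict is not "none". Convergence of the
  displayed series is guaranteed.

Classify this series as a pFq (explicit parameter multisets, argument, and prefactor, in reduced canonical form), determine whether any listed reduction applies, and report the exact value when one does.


The series (x = 3) is 2F1: upper {-2, 4}, lower {1}, prefactor \frac{1}{7}. Verdict: terminating - upper -2 stops the sum at k = 2; the 3 terms are added exactly. Its exact value is \frac{67}{7}.

The tell: with t_0 = \frac{1}{7}, (1)_k (prefactor 1/7) is k! itself.
Term ratio: r(k) = 3 * (k-2) (k+4) / [(k+1) (k+1)] - rational; roots negated = parameters, x = 3, C = \frac{1}{7}.


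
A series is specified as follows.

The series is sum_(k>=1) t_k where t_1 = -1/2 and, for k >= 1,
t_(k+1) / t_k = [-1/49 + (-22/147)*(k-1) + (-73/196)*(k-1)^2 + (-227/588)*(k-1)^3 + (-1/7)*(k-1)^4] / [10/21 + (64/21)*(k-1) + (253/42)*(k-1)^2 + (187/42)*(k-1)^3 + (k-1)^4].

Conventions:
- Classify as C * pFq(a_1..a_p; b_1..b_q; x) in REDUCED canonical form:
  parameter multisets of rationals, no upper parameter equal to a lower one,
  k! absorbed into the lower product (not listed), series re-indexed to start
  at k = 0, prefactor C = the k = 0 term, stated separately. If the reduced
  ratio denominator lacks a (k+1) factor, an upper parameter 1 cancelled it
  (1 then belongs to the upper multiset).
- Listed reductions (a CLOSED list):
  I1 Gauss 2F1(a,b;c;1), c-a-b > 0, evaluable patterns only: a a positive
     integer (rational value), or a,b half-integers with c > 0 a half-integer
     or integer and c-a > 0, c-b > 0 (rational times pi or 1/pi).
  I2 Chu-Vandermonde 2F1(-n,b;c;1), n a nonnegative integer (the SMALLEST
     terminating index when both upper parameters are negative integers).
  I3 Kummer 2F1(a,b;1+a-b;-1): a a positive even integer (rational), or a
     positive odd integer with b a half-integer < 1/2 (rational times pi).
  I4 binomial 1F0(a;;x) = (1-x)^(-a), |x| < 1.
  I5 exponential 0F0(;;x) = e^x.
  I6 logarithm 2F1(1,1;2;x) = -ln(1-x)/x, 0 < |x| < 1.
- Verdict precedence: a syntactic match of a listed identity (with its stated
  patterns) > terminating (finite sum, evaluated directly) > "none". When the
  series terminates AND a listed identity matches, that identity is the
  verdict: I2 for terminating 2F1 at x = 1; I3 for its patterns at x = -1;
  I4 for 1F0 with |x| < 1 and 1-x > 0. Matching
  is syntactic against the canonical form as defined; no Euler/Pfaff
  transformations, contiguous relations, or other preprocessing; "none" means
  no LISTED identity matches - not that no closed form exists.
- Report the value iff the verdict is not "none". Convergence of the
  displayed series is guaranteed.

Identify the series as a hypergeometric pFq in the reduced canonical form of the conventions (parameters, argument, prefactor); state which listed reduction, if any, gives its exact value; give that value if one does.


The tell: with t_0 = -1/2, the ratio is unreduced: k + 2/3 divides both sides (prefactor -1/2).
Term ratio: r(k) = (-1/7) * (k+3/4) (k+1) / [(k+5/2) (k+1)] - rational in k, leading ratio (-1/7); with t_0 = -1/2, classification follows.

This is -1/2 * 2F1(3/4, 1; 5/2; -1/7) in reduced canonical form. Verdict: none - this 2F1 at x = -1/7 matches no listed pattern, and upper {3/4, 1} holds no stopper.


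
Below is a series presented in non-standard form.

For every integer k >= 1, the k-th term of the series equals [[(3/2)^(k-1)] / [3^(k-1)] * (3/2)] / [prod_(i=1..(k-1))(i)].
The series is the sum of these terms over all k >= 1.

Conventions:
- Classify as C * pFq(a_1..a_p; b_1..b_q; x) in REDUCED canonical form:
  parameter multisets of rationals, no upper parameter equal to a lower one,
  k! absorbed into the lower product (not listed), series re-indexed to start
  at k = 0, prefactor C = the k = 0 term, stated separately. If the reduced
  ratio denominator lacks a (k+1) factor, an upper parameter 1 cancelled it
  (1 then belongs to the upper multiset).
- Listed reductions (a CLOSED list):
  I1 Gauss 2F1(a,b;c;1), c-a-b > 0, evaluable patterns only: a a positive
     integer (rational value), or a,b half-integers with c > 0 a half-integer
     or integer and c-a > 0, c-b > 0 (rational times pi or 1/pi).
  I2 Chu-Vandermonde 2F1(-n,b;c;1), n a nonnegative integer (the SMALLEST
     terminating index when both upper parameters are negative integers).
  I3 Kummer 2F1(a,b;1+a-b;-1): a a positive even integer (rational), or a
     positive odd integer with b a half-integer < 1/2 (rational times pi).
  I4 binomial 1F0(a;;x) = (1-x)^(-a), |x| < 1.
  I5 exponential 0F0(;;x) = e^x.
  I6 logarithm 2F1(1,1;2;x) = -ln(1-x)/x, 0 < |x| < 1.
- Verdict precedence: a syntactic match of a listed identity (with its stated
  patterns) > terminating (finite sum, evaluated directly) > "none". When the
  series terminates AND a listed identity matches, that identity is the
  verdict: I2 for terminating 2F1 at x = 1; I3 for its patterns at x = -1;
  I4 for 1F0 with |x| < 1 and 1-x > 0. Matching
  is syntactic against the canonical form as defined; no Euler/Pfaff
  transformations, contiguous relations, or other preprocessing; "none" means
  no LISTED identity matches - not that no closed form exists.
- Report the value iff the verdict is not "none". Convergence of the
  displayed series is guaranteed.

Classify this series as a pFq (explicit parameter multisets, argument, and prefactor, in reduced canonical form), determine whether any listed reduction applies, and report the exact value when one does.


This is 3/2 * 0F0(-; -; 1/2) in reduced canonical form. Verdict: exponential (I5) matches (the 0F0 exponential series at x = 1/2). Its exact value is (3/2) * e^(1/2).

First insight: with t_0 = 3/2, the two k-th powers (C = 3/2) combine into one argument.
Term ratio: r(k) = (1/2) * 1 / [(k+1)] - rational; roots negated = parameters, x = (1/2), C = 3/2.


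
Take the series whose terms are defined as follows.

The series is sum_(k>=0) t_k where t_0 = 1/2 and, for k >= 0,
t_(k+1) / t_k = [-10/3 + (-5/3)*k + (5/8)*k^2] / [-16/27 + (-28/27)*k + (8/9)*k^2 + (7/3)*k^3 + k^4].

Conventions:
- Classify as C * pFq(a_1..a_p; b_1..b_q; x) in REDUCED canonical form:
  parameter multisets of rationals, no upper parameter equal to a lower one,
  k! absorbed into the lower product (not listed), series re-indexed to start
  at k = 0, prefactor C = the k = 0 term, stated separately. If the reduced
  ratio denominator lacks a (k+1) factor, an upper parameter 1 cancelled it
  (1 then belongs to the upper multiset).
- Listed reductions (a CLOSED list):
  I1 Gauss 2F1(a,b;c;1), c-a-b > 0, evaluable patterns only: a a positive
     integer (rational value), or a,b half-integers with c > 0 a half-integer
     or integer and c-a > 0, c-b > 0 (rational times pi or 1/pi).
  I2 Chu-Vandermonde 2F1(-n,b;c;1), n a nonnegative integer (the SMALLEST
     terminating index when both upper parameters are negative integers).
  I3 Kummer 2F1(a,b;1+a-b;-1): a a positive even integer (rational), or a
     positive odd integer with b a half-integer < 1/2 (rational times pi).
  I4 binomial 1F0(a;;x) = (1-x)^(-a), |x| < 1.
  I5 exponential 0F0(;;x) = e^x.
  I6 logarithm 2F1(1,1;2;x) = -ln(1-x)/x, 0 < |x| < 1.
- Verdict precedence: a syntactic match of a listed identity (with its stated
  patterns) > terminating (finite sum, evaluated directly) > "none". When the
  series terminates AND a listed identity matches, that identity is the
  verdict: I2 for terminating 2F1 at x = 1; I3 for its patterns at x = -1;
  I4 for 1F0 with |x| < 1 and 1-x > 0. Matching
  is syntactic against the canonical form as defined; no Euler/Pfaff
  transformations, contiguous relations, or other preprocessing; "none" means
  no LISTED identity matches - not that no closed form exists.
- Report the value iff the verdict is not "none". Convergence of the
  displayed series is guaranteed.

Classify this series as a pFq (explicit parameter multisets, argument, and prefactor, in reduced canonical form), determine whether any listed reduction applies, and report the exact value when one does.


Prefactor 1/2, argument 5/8: 1F2 with upper {-4} over lower {-2/3, 2/3}. Verdict: terminating - upper -4 stops the sum at k = 4; the 5 terms are added exactly. Hence: -71662589/80740352.

Key observation: x = (5/8) and the parameter 4/3 appears in both the upper and lower lists and cancels.
Consecutive-term ratio: r(k) = (5/8) * (k-4) / [(k-2/3) (k+2/3) (k+1)] - rational; roots negated = parameters, x = (5/8), C = 1/2.


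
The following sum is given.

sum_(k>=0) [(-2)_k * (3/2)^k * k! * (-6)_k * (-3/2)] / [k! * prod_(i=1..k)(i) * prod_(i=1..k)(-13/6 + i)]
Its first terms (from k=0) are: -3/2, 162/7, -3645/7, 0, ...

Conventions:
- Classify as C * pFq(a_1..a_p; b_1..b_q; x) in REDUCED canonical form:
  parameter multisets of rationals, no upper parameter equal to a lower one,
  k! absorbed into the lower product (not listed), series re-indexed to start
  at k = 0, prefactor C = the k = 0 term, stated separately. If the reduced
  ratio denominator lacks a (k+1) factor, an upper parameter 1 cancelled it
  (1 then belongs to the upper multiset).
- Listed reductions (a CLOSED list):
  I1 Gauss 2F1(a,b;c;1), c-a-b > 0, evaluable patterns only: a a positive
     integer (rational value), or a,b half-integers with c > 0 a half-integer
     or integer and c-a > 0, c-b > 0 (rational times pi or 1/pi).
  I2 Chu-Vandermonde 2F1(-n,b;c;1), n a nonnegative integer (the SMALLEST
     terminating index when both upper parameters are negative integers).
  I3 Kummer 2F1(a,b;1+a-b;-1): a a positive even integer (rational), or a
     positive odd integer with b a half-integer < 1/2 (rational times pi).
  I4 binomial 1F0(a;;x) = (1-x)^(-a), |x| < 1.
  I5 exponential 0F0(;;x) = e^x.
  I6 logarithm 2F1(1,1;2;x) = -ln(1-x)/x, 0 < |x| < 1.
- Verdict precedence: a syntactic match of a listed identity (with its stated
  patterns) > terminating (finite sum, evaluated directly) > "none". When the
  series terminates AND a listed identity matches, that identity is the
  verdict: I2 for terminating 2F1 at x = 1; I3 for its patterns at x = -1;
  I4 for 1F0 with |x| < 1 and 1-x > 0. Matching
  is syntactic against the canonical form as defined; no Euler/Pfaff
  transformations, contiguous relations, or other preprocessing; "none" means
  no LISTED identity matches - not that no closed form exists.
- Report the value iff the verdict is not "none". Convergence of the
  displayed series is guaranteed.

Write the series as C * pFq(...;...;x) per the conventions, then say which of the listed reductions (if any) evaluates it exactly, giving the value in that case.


With C = -3/2: the canonical form is 2F1(-6, -2; -7/6; 3/2). Verdict: terminating - upper parameter -2 makes this a finite sum (last index 2), evaluated exactly. Sum: -6987/14.

Key step: x = (3/2) and the lower running product (C = -3/2) is a rising factorial.
Step ratio: r(k) = (3/2) * (k-6) (k-2) / [(k-7/6) (k+1)] ; factor over Q: parameters, x = (3/2), and C = -3/2.


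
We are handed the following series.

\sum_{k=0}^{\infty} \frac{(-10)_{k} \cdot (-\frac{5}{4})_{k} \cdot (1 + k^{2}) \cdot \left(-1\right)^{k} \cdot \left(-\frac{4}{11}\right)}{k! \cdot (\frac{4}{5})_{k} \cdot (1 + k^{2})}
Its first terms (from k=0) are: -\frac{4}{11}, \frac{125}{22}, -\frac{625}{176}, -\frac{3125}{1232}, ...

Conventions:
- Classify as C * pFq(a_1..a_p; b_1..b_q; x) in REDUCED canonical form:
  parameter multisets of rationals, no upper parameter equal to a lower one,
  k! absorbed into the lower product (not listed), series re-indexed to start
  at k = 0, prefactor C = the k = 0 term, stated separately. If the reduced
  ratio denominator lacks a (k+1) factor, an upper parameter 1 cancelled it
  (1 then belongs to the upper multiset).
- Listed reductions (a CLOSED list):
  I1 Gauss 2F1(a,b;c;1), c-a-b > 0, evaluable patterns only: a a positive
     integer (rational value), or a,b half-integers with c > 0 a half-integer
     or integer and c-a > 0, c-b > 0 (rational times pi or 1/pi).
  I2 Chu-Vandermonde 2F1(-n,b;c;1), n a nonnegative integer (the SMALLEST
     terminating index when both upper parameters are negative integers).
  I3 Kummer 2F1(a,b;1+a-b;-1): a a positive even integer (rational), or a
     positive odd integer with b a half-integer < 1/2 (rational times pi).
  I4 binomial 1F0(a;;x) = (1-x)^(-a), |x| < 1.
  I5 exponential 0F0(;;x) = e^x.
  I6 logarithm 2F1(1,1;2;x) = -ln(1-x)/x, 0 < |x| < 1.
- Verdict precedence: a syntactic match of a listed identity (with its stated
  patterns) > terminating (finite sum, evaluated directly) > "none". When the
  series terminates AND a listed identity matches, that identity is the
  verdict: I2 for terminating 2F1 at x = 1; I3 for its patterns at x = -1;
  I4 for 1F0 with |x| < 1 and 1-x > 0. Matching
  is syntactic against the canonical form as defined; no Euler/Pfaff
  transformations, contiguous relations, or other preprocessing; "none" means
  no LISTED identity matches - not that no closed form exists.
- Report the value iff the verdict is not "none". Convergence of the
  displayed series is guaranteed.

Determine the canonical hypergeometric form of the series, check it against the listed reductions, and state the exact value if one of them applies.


This is -\frac{4}{11} * 2F1(-10, -\frac{5}{4}; \frac{4}{5}; -1) in reduced canonical form. Verdict: terminating - the sum ends at index 10 because -10 is a negative integer; exact evaluation follows. Its exact value is -\frac{47372506509136073}{8809322729439232}.

The tell: t_0 being -\frac{4}{11}, the factor k^2 + 1 cancels (top and bottom), leaving prefactor -4/11.
Consecutive-term ratio: r(k) = -1 * (k-10) (k-\frac{5}{4}) / [(k+\frac{4}{5}) (k+1)] - rational in k. x = -1; t_0 = -\frac{4}{11}; negate the roots.


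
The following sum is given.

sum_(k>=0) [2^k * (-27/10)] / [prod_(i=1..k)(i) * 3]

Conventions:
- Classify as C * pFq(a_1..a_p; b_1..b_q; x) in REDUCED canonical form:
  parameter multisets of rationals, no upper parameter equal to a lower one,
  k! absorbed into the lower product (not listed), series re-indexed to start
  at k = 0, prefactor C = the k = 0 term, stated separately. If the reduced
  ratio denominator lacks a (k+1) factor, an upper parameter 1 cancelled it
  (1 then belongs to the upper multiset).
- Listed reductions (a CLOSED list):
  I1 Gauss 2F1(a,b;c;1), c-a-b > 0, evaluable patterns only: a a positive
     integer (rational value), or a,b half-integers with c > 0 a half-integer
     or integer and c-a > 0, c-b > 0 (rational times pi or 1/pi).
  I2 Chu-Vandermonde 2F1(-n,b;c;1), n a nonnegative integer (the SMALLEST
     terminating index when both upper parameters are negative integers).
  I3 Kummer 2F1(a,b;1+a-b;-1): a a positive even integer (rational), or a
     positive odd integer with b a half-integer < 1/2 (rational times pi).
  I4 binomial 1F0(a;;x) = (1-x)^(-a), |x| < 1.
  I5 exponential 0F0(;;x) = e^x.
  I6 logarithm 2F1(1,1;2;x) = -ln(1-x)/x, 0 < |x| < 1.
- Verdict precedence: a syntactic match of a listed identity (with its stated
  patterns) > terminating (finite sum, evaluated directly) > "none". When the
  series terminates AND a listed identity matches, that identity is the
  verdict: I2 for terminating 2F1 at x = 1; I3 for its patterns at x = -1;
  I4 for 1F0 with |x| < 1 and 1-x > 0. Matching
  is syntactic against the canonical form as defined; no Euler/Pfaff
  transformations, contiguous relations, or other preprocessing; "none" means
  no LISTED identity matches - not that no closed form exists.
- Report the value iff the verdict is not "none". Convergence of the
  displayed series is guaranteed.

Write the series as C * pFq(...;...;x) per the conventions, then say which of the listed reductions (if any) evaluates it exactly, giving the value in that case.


Prefactor -9/10, argument 2: 0F0 with upper {-} over lower {-}. Verdict: the I5 exponential reduction matches (the 0F0 exponential series at x = 2). Exact value: (-9/10) * e^(2).

Structural cue: x = 2 and the product of the first k integers (C = -9/10, x = 2) is k!.
Adjacent-term ratio: r(k) = 2 * 1 / [(k+1)] - rational in k. x = 2; t_0 = -9/10; negate the roots.


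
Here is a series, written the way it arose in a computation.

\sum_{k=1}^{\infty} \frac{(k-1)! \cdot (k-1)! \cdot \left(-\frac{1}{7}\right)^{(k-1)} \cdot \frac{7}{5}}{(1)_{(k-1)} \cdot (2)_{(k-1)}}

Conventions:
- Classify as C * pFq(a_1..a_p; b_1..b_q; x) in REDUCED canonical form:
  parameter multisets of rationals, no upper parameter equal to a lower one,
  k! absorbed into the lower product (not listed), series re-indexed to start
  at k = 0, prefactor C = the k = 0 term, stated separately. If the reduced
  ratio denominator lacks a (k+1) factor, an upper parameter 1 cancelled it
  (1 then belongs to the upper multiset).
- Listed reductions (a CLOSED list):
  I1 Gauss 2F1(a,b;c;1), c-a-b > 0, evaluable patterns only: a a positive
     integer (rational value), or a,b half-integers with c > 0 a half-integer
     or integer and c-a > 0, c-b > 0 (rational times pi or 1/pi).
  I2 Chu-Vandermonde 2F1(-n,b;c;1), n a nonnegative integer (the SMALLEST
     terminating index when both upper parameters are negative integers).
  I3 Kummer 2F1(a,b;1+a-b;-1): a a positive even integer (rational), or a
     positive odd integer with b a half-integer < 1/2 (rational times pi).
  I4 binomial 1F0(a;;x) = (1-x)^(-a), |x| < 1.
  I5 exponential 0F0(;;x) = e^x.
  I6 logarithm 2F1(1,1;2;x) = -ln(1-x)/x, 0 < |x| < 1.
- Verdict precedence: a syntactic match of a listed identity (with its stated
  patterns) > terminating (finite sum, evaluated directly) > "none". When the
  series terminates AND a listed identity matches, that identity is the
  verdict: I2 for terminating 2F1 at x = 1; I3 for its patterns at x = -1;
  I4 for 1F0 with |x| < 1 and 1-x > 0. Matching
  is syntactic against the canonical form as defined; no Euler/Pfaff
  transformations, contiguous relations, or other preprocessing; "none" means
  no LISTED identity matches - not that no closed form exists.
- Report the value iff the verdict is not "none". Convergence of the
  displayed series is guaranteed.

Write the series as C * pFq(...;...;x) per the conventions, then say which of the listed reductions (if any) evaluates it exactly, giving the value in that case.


The series (x = -\frac{1}{7}) is 2F1: upper {1, 1}, lower {2}, prefactor \frac{7}{5}. Verdict: this is logarithm (I6) (the logarithm: parameters (1,1;2), x = -\frac{1}{7}). Its exact value is \frac{49}{5} \cdot \ln\left(\frac{8}{7}\right).

The tell: with t_0 = \frac{7}{5}, the factorial ratio (C = 7/5) (k+a-1)!/(a-1)! is a rising factorial (a)_k.
Ratio: r(k) = -\frac{1}{7} * (k+1) (k+1) / [(k+2) (k+1)] - rational; roots negated = parameters, x = -\frac{1}{7}, C = \frac{7}{5}.


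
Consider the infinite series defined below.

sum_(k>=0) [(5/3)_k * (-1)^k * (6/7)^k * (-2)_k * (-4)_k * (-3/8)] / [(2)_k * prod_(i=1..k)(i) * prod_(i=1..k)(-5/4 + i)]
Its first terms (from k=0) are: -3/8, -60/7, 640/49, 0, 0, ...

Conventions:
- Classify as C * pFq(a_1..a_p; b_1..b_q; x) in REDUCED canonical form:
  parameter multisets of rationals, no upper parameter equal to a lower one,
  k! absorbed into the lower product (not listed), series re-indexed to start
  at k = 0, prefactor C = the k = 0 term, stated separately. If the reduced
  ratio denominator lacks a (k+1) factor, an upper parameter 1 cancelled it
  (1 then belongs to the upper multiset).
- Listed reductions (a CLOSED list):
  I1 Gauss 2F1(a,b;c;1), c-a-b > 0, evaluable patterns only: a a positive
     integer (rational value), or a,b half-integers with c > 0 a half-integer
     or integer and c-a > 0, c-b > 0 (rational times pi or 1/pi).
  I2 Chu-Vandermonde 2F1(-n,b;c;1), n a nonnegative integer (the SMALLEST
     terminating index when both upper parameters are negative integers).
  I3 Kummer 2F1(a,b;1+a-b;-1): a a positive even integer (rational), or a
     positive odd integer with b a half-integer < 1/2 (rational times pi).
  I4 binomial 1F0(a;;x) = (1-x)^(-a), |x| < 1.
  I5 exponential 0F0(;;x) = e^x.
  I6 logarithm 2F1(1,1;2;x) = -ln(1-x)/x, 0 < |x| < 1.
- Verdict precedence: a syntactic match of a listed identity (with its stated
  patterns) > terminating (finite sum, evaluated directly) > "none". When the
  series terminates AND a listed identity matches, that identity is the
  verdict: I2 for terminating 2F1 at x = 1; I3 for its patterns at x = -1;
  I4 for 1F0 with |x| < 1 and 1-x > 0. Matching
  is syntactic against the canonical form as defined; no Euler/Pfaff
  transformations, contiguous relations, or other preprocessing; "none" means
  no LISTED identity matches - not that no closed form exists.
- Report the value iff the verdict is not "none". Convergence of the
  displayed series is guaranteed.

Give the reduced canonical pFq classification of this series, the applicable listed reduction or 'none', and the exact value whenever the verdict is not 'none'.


Canonical form: C = -3/8 times 3F2 with upper {-4, -2, 5/3}, lower {-1/4, 2}, x = -6/7. Verdict: terminating - the sum ends at index 2 because -2 is a negative integer; exact evaluation follows. Sum: 1613/392.

First insight: from the first term -3/8: the (-1)^k factor (C = -3/8, x = -6/7) folds into the argument's sign.
Consecutive-term ratio: r(k) = (-6/7) * (k-4) (k-2) (k+5/3) / [(k-1/4) (k+2) (k+1)] - rational in k, leading ratio (-6/7); with t_0 = -3/8, classification follows.


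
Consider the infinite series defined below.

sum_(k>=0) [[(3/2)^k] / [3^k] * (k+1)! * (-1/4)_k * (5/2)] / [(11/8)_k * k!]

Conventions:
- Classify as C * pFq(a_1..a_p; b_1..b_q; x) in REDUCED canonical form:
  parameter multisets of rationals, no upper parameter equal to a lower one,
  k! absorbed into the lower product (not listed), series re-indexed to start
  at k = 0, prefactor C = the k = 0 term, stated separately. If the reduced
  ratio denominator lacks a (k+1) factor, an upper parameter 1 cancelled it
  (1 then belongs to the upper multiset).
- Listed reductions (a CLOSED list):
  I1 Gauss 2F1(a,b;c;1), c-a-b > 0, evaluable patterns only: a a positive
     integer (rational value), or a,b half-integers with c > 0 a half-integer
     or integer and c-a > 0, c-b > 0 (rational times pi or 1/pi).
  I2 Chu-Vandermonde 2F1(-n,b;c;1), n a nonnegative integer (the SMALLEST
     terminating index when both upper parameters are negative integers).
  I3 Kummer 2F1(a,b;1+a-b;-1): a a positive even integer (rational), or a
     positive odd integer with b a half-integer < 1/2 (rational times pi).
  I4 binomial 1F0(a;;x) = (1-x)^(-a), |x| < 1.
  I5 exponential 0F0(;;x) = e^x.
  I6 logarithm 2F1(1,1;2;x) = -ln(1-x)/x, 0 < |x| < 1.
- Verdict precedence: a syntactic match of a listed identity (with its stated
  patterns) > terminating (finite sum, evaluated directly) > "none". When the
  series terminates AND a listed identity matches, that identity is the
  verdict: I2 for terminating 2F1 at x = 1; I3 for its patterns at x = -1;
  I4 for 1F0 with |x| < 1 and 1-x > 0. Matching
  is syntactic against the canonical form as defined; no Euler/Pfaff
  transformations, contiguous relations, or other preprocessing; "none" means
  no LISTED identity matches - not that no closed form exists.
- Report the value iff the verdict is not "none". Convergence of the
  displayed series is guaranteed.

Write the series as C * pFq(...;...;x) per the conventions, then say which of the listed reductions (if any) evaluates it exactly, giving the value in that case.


Reduced: x = 1/2, 2F1, upper = {-1/4, 2}, lower = {11/8}, C = 5/2. Verdict: none. A 2F1 with upper {-1/4, 2} fits none of I1-I6 at x = 1/2; the sum runs forever.

Key observation: with t_0 = 5/2, the two k-th powers (prefactor 5/2) combine into one argument.
Term ratio: r(k) = (1/2) * (k-1/4) (k+2) / [(k+11/8) (k+1)] - poly over poly, x = (1/2) from leading terms; C = 5/2 at k = 0.


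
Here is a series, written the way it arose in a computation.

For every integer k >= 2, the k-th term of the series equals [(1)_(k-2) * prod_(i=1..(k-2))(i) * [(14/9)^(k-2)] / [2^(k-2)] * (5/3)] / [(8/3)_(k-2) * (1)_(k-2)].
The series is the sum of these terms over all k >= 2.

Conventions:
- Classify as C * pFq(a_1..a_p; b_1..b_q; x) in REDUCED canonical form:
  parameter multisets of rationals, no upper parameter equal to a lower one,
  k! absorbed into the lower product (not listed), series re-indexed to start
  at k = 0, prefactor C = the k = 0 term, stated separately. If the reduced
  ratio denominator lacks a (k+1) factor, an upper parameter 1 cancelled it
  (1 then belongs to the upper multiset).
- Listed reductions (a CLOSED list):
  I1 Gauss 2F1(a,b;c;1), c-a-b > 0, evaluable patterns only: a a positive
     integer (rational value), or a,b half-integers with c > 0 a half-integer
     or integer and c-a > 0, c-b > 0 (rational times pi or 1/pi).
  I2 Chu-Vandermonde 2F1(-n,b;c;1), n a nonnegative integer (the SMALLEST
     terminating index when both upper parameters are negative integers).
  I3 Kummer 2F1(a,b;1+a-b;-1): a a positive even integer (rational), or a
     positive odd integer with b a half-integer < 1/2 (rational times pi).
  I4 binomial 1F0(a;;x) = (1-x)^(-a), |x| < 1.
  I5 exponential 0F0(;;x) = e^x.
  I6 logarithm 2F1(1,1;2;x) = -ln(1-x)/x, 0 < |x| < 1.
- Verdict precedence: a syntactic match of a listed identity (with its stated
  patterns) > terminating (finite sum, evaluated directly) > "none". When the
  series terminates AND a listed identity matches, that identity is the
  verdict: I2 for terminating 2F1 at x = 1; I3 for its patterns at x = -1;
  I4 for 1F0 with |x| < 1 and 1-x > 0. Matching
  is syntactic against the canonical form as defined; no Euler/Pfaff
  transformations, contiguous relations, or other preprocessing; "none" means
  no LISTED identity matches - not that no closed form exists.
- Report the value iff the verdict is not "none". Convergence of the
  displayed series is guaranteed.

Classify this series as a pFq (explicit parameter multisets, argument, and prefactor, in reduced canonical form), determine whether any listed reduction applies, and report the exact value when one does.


Structural cue: from the first term 5/3: the running product (C = 5/3, x = 7/9) telescopes to a rising factorial.
Consecutive-term ratio: r(k) = (7/9) * (k+1) (k+1) / [(k+8/3) (k+1)] - rational in k, leading ratio (7/9); with t_0 = 5/3, classification follows.

x = 7/9 here; the reduced form reads 2F1, upper {1, 1}, lower {8/3}, C = 5/3. Verdict: none (x = 7/9): each listed identity misses the multisets {1, 1} ; {8/3}.


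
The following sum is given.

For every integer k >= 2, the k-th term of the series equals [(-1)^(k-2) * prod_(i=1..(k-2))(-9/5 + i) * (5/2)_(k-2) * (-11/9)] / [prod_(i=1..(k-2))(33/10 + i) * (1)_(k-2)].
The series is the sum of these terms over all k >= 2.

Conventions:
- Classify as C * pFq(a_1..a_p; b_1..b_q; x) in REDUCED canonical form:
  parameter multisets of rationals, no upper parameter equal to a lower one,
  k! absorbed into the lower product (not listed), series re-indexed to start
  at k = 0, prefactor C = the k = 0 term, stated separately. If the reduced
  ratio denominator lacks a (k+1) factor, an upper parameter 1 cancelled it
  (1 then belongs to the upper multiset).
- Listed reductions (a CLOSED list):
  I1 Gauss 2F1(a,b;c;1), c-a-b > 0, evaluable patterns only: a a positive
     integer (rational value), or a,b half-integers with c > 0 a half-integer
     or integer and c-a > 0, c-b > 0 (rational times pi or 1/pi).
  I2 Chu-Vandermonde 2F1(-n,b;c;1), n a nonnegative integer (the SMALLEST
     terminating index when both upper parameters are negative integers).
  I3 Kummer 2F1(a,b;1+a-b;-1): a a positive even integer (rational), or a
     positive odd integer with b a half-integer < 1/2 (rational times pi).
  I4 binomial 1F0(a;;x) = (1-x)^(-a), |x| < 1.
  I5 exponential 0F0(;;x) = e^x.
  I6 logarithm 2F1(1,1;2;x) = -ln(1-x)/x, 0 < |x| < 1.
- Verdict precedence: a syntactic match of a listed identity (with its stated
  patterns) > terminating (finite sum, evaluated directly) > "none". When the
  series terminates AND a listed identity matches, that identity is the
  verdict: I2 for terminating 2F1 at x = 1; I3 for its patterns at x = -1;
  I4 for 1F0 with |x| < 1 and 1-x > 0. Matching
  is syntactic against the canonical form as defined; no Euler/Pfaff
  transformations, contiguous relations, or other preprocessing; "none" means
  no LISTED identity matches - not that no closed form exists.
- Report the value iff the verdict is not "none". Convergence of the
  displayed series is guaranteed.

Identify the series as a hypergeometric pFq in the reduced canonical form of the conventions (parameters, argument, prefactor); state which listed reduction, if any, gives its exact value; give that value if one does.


The series (x = -1) is 2F1: upper {-4/5, 5/2}, lower {43/10}, prefactor -11/9. Verdict: no listed reduction: x = -1 and upper {-4/5, 5/2} fail every I1-I6 pattern.

Key step: x = (-1) and the running product (C = -11/9, x = -1) telescopes to a rising factorial.
Ratio: r(k) = (-1) * (k-4/5) (k+5/2) / [(k+43/10) (k+1)] - rational; roots negated = parameters, x = (-1), C = -11/9.
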